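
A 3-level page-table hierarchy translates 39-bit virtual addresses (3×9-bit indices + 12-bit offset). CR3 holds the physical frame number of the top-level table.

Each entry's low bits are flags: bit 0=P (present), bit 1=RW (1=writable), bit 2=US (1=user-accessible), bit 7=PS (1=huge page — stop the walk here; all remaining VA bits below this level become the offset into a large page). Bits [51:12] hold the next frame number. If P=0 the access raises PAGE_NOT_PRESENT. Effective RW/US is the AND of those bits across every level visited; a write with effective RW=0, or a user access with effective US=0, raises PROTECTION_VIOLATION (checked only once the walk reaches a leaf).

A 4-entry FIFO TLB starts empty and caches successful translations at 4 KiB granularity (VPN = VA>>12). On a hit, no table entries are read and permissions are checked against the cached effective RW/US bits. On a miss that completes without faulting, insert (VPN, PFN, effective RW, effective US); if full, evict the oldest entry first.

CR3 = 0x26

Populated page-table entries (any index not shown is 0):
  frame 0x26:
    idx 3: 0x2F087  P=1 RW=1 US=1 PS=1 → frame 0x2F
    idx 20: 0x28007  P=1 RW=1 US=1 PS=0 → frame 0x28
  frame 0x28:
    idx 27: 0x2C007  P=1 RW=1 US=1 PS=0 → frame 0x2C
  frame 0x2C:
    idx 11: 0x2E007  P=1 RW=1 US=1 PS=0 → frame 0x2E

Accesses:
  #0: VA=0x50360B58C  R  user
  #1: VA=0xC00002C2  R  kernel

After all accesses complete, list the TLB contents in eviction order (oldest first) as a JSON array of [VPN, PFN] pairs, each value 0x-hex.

Per-access translation:
#0 VA=0x50360B58C (r,user):
  L0: frame=0x26 idx=20 entry=0x28007 [P=1 RW=1 US=1 PS=0]
  L1: frame=0x28 idx=27 entry=0x2C007 [P=1 RW=1 US=1 PS=0]
  L2: frame=0x2C idx=11 entry=0x2E007 [P=1 RW=1 US=1 PS=0]
  → PA=0x2E58C  (3 entries read)
#1 VA=0xC00002C2 (r,kernel):
  L0: frame=0x26 idx=3 entry=0x2F087 [P=1 RW=1 US=1 PS=1]
  → PA=0x2F2C2 (huge @L0)  (1 entries read)

TLB: [["0x50360B", "0x2E"], ["0xC0000", "0x2F"]]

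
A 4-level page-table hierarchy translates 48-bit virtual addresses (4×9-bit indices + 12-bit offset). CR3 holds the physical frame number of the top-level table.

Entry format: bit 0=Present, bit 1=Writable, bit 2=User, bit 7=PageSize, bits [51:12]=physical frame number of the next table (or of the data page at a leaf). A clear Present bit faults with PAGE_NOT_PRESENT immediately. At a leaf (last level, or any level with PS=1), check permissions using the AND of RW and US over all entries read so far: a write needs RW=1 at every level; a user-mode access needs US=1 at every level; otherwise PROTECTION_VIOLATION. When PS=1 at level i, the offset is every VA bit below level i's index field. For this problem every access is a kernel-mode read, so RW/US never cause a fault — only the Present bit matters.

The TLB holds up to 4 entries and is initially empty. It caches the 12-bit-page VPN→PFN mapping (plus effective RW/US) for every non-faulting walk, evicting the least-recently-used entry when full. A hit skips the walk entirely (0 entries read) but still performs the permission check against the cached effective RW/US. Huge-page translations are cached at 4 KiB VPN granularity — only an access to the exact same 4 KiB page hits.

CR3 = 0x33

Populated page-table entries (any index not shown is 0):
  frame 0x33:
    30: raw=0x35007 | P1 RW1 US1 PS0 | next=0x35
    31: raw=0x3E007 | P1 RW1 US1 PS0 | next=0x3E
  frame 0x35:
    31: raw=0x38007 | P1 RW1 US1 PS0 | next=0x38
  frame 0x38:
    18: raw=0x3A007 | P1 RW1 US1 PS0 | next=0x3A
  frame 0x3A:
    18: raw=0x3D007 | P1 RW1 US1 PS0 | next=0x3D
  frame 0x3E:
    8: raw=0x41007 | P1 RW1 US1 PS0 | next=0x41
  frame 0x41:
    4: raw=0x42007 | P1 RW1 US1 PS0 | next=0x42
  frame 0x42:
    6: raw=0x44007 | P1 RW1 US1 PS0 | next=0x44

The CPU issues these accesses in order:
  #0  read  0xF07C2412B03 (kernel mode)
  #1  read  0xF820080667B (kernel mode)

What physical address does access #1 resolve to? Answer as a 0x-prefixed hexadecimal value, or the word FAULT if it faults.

Walk each access:
#0 VA=0xF07C2412B03 (r,kernel):
  L0: frame=0x33 idx=30 entry=0x35007 [P=1 RW=1 US=1 PS=0]
  L1: frame=0x35 idx=31 entry=0x38007 [P=1 RW=1 US=1 PS=0]
  L2: frame=0x38 idx=18 entry=0x3A007 [P=1 RW=1 US=1 PS=0]
  L3: frame=0x3A idx=18 entry=0x3D007 [P=1 RW=1 US=1 PS=0]
  ⇒ phys 0x3DB03  [4 reads]
#1 VA=0xF820080667B (r,kernel):
  L0: frame=0x33 idx=31 entry=0x3E007 [P=1 RW=1 US=1 PS=0]
  L1: frame=0x3E idx=8 entry=0x41007 [P=1 RW=1 US=1 PS=0]
  L2: frame=0x41 idx=4 entry=0x42007 [P=1 RW=1 US=1 PS=0]
  L3: frame=0x42 idx=6 entry=0x44007 [P=1 RW=1 US=1 PS=0]
  ⇒ phys 0x4467B  [4 reads]

Access #1 PA: 0x4467B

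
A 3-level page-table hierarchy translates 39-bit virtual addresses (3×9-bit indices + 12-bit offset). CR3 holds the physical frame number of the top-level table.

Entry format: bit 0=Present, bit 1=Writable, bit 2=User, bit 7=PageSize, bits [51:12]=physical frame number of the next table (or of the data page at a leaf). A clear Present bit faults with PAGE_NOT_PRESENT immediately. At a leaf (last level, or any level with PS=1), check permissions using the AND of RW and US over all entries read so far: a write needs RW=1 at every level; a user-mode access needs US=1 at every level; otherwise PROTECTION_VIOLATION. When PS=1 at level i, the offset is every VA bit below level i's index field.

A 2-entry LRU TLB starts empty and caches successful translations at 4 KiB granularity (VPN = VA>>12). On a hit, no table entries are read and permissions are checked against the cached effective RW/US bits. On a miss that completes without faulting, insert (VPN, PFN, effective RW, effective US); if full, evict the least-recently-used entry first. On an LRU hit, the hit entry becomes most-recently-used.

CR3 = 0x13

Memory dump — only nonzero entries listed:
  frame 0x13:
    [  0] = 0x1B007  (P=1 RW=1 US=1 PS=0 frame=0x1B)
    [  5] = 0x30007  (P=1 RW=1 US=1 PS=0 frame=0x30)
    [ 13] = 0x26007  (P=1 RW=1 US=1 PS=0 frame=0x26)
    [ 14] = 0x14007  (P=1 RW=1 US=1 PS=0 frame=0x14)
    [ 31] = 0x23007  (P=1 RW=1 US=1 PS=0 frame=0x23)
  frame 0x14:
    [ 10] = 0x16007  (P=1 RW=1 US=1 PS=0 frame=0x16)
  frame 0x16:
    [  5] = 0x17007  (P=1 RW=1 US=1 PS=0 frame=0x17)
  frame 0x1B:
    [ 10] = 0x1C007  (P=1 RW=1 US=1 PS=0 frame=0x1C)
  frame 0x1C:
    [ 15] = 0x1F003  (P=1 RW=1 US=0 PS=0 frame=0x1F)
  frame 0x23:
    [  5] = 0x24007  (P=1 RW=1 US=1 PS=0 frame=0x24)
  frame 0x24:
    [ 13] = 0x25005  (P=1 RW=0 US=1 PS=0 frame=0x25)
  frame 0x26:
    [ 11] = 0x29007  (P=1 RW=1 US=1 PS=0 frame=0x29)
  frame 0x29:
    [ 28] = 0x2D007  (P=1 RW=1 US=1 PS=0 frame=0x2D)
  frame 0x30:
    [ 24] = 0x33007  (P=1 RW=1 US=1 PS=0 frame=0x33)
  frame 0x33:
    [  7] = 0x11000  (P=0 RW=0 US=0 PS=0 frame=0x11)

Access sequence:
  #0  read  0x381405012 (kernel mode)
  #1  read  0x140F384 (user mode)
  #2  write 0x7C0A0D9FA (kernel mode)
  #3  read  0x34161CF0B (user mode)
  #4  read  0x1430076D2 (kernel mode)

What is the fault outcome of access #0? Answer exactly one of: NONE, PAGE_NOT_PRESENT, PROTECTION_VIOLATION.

Walk each access:
#0 VA=0x381405012 (r,kernel):
  L0 @0x13[14] → 0x14007  P=1,RW=1,US=1,PS=0
  L1 @0x14[10] → 0x16007  P=1,RW=1,US=1,PS=0
  L2 @0x16[5] → 0x17007  P=1,RW=1,US=1,PS=0
  ⇒ phys 0x17012  [3 reads]
#1 VA=0x140F384 (r,user):
  L0 @0x13[0] → 0x1B007  P=1,RW=1,US=1,PS=0
  L1 @0x1B[10] → 0x1C007  P=1,RW=1,US=1,PS=0
  L2 @0x1C[15] → 0x1F003  P=1,RW=1,US=0,PS=0
  ⇒ fault: PROTECTION_VIOLATION  — 3 lookups
#2 VA=0x7C0A0D9FA (w,kernel):
  L0 @0x13[31] → 0x23007  P=1,RW=1,US=1,PS=0
  L1 @0x23[5] → 0x24007  P=1,RW=1,US=1,PS=0
  L2 @0x24[13] → 0x25005  P=1,RW=0,US=1,PS=0
  ⇒ fault: PROTECTION_VIOLATION  — 3 lookups
#3 VA=0x34161CF0B (r,user):
  L0 @0x13[13] → 0x26007  P=1,RW=1,US=1,PS=0
  L1 @0x26[11] → 0x29007  P=1,RW=1,US=1,PS=0
  L2 @0x29[28] → 0x2D007  P=1,RW=1,US=1,PS=0
  ⇒ phys 0x2DF0B  [3 reads]
#4 VA=0x1430076D2 (r,kernel):
  L0 @0x13[5] → 0x30007  P=1,RW=1,US=1,PS=0
  L1 @0x30[24] → 0x33007  P=1,RW=1,US=1,PS=0
  L2 @0x33[7] → 0x11000  P=0,RW=0,US=0,PS=0
  ⇒ fault: PAGE_NOT_PRESENT  — 3 lookups

Access #0 fault: NONE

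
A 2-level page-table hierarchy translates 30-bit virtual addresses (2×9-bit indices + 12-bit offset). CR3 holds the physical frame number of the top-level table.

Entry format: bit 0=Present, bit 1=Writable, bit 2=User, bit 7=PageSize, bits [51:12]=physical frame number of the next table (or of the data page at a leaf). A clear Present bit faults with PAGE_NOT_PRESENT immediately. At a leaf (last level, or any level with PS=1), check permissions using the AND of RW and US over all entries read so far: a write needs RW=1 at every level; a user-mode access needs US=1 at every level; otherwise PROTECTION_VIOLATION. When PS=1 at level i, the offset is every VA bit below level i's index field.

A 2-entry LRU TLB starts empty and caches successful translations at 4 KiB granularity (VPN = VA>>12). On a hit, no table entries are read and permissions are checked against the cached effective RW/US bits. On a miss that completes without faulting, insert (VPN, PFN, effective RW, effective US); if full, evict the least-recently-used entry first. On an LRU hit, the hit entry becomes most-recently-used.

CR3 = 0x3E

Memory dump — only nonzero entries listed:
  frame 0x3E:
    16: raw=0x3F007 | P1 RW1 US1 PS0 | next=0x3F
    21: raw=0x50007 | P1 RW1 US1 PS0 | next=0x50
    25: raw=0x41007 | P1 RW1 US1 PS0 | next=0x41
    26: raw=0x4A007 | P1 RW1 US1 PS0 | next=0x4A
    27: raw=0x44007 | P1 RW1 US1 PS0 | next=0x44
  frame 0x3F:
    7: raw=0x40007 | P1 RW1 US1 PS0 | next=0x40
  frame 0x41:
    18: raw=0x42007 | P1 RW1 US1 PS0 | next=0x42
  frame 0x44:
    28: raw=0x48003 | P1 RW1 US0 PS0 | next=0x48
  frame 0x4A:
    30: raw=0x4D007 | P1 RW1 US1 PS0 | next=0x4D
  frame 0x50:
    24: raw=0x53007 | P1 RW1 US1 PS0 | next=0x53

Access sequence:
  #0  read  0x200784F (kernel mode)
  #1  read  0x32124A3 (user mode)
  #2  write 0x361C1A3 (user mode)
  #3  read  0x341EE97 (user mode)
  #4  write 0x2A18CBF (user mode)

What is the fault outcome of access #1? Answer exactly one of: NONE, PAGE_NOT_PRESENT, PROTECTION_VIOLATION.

Walk each access:
#0 VA=0x200784F (r,kernel):
  L0: frame=0x3E idx=16 entry=0x3F007 [P=1 RW=1 US=1 PS=0]
  L1: frame=0x3F idx=7 entry=0x40007 [P=1 RW=1 US=1 PS=0]
  ✓ 0x4084F  — 2 lookups
#1 VA=0x32124A3 (r,user):
  L0: frame=0x3E idx=25 entry=0x41007 [P=1 RW=1 US=1 PS=0]
  L1: frame=0x41 idx=18 entry=0x42007 [P=1 RW=1 US=1 PS=0]
  ✓ 0x424A3  — 2 lookups
#2 VA=0x361C1A3 (w,user):
  L0: frame=0x3E idx=27 entry=0x44007 [P=1 RW=1 US=1 PS=0]
  L1: frame=0x44 idx=28 entry=0x48003 [P=1 RW=1 US=0 PS=0]
  ⇒ fault: PROTECTION_VIOLATION  — 2 lookups
#3 VA=0x341EE97 (r,user):
  L0: frame=0x3E idx=26 entry=0x4A007 [P=1 RW=1 US=1 PS=0]
  L1: frame=0x4A idx=30 entry=0x4D007 [P=1 RW=1 US=1 PS=0]
  ✓ 0x4DE97  — 2 lookups
#4 VA=0x2A18CBF (w,user):
  L0: frame=0x3E idx=21 entry=0x50007 [P=1 RW=1 US=1 PS=0]
  L1: frame=0x50 idx=24 entry=0x53007 [P=1 RW=1 US=1 PS=0]
  ✓ 0x53CBF  — 2 lookups

Access #1 fault: NONE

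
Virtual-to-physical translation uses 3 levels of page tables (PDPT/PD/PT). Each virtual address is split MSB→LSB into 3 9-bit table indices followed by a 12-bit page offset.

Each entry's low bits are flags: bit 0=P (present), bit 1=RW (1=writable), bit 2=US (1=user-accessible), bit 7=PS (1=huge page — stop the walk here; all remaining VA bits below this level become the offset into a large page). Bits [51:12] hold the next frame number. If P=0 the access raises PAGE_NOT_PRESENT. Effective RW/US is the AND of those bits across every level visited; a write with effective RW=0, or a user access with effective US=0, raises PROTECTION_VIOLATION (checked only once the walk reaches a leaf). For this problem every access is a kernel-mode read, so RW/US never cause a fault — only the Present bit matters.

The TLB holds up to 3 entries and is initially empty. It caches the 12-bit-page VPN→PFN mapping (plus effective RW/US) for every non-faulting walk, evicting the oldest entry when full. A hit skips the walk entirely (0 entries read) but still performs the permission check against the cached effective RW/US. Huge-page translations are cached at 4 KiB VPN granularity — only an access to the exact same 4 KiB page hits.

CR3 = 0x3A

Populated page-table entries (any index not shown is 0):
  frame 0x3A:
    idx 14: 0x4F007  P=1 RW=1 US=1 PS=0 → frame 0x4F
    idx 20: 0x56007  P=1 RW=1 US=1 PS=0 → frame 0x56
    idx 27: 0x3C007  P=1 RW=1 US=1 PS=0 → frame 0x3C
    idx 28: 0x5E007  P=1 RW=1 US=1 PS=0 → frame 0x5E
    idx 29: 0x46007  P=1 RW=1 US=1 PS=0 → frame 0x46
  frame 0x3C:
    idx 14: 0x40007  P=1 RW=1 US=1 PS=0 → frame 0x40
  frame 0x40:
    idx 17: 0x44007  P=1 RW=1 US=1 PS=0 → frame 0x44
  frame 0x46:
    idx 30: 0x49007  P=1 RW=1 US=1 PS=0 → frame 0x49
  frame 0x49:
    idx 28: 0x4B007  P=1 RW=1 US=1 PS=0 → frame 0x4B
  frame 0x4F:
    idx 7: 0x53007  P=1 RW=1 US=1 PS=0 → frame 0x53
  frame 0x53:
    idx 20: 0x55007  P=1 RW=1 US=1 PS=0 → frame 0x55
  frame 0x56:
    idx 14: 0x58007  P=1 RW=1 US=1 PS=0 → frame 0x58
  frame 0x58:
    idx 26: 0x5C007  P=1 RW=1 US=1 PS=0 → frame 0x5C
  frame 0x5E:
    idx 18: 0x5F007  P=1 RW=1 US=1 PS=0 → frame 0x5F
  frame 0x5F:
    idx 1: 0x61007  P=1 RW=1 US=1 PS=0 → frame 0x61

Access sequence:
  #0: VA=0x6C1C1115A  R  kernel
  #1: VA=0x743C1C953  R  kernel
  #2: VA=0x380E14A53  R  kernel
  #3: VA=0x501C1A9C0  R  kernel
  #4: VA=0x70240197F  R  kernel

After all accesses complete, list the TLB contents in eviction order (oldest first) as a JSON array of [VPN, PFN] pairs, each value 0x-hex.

Walk each access:
#0 VA=0x6C1C1115A (r,kernel):
  lvl0: tbl 0x3A, slot 27 ⇒ 0x3C007 (P1/RW1/US1/PS0)
  lvl1: tbl 0x3C, slot 14 ⇒ 0x40007 (P1/RW1/US1/PS0)
  lvl2: tbl 0x40, slot 17 ⇒ 0x44007 (P1/RW1/US1/PS0)
  ✓ 0x4415A  — 3 lookups
#1 VA=0x743C1C953 (r,kernel):
  lvl0: tbl 0x3A, slot 29 ⇒ 0x46007 (P1/RW1/US1/PS0)
  lvl1: tbl 0x46, slot 30 ⇒ 0x49007 (P1/RW1/US1/PS0)
  lvl2: tbl 0x49, slot 28 ⇒ 0x4B007 (P1/RW1/US1/PS0)
  ✓ 0x4B953  — 3 lookups
#2 VA=0x380E14A53 (r,kernel):
  lvl0: tbl 0x3A, slot 14 ⇒ 0x4F007 (P1/RW1/US1/PS0)
  lvl1: tbl 0x4F, slot 7 ⇒ 0x53007 (P1/RW1/US1/PS0)
  lvl2: tbl 0x53, slot 20 ⇒ 0x55007 (P1/RW1/US1/PS0)
  ✓ 0x55A53  — 3 lookups
#3 VA=0x501C1A9C0 (r,kernel):
  lvl0: tbl 0x3A, slot 20 ⇒ 0x56007 (P1/RW1/US1/PS0)
  lvl1: tbl 0x56, slot 14 ⇒ 0x58007 (P1/RW1/US1/PS0)
  lvl2: tbl 0x58, slot 26 ⇒ 0x5C007 (P1/RW1/US1/PS0)
  ✓ 0x5C9C0  — 3 lookups
#4 VA=0x70240197F (r,kernel):
  lvl0: tbl 0x3A, slot 28 ⇒ 0x5E007 (P1/RW1/US1/PS0)
  lvl1: tbl 0x5E, slot 18 ⇒ 0x5F007 (P1/RW1/US1/PS0)
  lvl2: tbl 0x5F, slot 1 ⇒ 0x61007 (P1/RW1/US1/PS0)
  ✓ 0x6197F  — 3 lookups

TLB: [["0x380E14", "0x55"], ["0x501C1A", "0x5C"], ["0x702401", "0x61"]]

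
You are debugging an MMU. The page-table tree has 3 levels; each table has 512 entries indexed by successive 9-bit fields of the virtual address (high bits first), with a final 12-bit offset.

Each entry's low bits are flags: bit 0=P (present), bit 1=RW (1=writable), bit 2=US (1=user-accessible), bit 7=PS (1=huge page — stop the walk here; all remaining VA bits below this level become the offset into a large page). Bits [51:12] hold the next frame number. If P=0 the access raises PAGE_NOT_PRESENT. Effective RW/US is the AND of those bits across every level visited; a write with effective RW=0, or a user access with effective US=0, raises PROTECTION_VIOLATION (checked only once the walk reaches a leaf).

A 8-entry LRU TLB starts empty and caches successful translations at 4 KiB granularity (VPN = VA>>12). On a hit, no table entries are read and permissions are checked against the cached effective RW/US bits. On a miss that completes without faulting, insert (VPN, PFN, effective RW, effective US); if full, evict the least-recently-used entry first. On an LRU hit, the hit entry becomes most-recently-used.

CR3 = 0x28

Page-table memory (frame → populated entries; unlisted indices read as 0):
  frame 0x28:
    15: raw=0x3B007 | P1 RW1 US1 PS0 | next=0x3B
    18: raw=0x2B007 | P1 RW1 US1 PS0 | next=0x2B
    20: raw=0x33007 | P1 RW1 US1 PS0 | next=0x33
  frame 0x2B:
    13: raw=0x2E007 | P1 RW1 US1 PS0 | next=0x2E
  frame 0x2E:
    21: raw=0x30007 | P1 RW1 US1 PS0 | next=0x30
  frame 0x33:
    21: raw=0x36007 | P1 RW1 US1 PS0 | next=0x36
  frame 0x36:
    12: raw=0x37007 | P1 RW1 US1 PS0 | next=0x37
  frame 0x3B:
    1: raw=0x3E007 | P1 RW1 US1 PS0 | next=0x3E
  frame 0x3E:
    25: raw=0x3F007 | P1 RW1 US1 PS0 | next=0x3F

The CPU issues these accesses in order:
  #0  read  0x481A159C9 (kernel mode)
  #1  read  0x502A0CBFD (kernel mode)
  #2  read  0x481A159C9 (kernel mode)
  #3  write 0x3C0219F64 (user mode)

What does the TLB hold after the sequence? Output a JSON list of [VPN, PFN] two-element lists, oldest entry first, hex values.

Per-access translation:
#0 VA=0x481A159C9 (r,kernel):
  L0 @0x28[18] → 0x2B007  P=1,RW=1,US=1,PS=0
  L1 @0x2B[13] → 0x2E007  P=1,RW=1,US=1,PS=0
  L2 @0x2E[21] → 0x30007  P=1,RW=1,US=1,PS=0
  ⇒ phys 0x309C9  [3 reads]
#1 VA=0x502A0CBFD (r,kernel):
  L0 @0x28[20] → 0x33007  P=1,RW=1,US=1,PS=0
  L1 @0x33[21] → 0x36007  P=1,RW=1,US=1,PS=0
  L2 @0x36[12] → 0x37007  P=1,RW=1,US=1,PS=0
  ⇒ phys 0x37BFD  [3 reads]
#2 VA=0x481A159C9 (r,kernel):
  TLB hit vpn=0x481A15 → PA=0x309C9
#3 VA=0x3C0219F64 (w,user):
  L0 @0x28[15] → 0x3B007  P=1,RW=1,US=1,PS=0
  L1 @0x3B[1] → 0x3E007  P=1,RW=1,US=1,PS=0
  L2 @0x3E[25] → 0x3F007  P=1,RW=1,US=1,PS=0
  ⇒ phys 0x3FF64  [3 reads]

TLB: [["0x502A0C", "0x37"], ["0x481A15", "0x30"], ["0x3C0219", "0x3F"]]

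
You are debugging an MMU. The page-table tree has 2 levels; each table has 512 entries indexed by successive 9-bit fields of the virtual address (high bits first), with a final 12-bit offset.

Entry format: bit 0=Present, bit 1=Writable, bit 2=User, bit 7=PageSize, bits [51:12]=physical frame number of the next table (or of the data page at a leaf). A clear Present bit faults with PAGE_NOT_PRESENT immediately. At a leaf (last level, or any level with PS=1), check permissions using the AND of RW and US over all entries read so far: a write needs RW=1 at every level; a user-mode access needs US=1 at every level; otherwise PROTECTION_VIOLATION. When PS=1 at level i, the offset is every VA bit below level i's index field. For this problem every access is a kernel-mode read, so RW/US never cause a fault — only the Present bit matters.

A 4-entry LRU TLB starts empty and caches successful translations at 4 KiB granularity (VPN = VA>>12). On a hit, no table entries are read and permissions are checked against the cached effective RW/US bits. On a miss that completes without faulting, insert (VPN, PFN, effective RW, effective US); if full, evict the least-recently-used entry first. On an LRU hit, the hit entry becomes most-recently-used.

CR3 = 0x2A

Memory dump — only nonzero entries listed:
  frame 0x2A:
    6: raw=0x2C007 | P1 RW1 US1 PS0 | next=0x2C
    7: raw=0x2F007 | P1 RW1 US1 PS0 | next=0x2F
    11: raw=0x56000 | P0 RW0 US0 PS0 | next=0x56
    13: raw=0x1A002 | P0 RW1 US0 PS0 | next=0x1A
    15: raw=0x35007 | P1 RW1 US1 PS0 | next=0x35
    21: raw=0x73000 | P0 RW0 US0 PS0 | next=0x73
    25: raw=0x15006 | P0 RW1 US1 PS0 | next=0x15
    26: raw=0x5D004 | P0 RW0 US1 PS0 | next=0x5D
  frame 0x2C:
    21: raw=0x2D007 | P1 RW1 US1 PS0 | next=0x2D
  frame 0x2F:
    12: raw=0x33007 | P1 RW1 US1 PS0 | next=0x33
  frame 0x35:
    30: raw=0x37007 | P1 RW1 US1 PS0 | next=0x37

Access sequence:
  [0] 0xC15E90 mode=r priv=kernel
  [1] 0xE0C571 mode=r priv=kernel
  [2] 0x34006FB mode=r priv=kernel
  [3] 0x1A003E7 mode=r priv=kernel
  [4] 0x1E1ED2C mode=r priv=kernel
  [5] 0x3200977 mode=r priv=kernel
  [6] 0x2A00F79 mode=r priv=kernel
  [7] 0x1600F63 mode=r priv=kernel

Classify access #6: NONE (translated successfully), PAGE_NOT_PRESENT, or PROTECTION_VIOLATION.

Per-access translation:
#0 VA=0xC15E90 (r,kernel):
  lvl0: tbl 0x2A, slot 6 ⇒ 0x2C007 (P1/RW1/US1/PS0)
  lvl1: tbl 0x2C, slot 21 ⇒ 0x2D007 (P1/RW1/US1/PS0)
  ⇒ phys 0x2DE90  [2 reads]
#1 VA=0xE0C571 (r,kernel):
  lvl0: tbl 0x2A, slot 7 ⇒ 0x2F007 (P1/RW1/US1/PS0)
  lvl1: tbl 0x2F, slot 12 ⇒ 0x33007 (P1/RW1/US1/PS0)
  ⇒ phys 0x33571  [2 reads]
#2 VA=0x34006FB (r,kernel):
  lvl0: tbl 0x2A, slot 26 ⇒ 0x5D004 (P0/RW0/US1/PS0)
  ✗ PAGE_NOT_PRESENT  [1 reads]
#3 VA=0x1A003E7 (r,kernel):
  lvl0: tbl 0x2A, slot 13 ⇒ 0x1A002 (P0/RW1/US0/PS0)
  ✗ PAGE_NOT_PRESENT  [1 reads]
#4 VA=0x1E1ED2C (r,kernel):
  lvl0: tbl 0x2A, slot 15 ⇒ 0x35007 (P1/RW1/US1/PS0)
  lvl1: tbl 0x35, slot 30 ⇒ 0x37007 (P1/RW1/US1/PS0)
  ⇒ phys 0x37D2C  [2 reads]
#5 VA=0x3200977 (r,kernel):
  lvl0: tbl 0x2A, slot 25 ⇒ 0x15006 (P0/RW1/US1/PS0)
  ✗ PAGE_NOT_PRESENT  [1 reads]
#6 VA=0x2A00F79 (r,kernel):
  lvl0: tbl 0x2A, slot 21 ⇒ 0x73000 (P0/RW0/US0/PS0)
  ✗ PAGE_NOT_PRESENT  [1 reads]
#7 VA=0x1600F63 (r,kernel):
  lvl0: tbl 0x2A, slot 11 ⇒ 0x56000 (P0/RW0/US0/PS0)
  ✗ PAGE_NOT_PRESENT  [1 reads]

Access #6 fault: PAGE_NOT_PRESENT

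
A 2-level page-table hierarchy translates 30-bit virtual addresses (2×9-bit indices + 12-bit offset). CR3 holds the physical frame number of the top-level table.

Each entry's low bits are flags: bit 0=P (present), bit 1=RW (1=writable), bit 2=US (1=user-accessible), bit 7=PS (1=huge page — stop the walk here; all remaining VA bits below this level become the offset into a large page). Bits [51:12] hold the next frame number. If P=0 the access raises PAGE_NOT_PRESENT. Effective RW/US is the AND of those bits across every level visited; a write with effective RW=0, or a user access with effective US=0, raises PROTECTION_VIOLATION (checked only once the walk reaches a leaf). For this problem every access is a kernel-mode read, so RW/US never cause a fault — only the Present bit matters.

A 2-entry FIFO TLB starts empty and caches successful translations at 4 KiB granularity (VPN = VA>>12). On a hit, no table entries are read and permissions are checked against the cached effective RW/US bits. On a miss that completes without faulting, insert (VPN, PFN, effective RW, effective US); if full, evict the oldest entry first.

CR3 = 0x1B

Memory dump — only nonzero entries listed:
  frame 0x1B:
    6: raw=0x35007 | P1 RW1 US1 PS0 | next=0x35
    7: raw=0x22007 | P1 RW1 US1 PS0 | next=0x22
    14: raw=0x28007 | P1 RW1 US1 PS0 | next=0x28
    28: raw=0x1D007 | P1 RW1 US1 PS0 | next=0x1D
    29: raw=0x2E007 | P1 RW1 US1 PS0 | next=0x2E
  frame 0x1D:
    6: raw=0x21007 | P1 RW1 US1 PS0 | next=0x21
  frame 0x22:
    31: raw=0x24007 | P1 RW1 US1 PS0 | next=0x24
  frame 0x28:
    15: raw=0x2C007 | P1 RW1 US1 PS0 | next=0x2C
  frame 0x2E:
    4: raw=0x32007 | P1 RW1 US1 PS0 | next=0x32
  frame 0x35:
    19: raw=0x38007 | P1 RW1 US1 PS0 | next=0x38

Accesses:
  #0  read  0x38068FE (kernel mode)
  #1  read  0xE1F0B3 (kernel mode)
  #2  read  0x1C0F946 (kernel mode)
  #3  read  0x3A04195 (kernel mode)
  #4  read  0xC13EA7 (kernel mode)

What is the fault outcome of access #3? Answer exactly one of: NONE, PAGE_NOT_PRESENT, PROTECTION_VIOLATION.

Per-access translation:
#0 VA=0x38068FE (r,kernel):
  L0: frame=0x1B idx=28 entry=0x1D007 [P=1 RW=1 US=1 PS=0]
  L1: frame=0x1D idx=6 entry=0x21007 [P=1 RW=1 US=1 PS=0]
  → PA=0x218FE  (2 entries read)
#1 VA=0xE1F0B3 (r,kernel):
  L0: frame=0x1B idx=7 entry=0x22007 [P=1 RW=1 US=1 PS=0]
  L1: frame=0x22 idx=31 entry=0x24007 [P=1 RW=1 US=1 PS=0]
  → PA=0x240B3  (2 entries read)
#2 VA=0x1C0F946 (r,kernel):
  L0: frame=0x1B idx=14 entry=0x28007 [P=1 RW=1 US=1 PS=0]
  L1: frame=0x28 idx=15 entry=0x2C007 [P=1 RW=1 US=1 PS=0]
  → PA=0x2C946  (2 entries read)
#3 VA=0x3A04195 (r,kernel):
  L0: frame=0x1B idx=29 entry=0x2E007 [P=1 RW=1 US=1 PS=0]
  L1: frame=0x2E idx=4 entry=0x32007 [P=1 RW=1 US=1 PS=0]
  → PA=0x32195  (2 entries read)
#4 VA=0xC13EA7 (r,kernel):
  L0: frame=0x1B idx=6 entry=0x35007 [P=1 RW=1 US=1 PS=0]
  L1: frame=0x35 idx=19 entry=0x38007 [P=1 RW=1 US=1 PS=0]
  → PA=0x38EA7  (2 entries read)

Access #3 fault: NONE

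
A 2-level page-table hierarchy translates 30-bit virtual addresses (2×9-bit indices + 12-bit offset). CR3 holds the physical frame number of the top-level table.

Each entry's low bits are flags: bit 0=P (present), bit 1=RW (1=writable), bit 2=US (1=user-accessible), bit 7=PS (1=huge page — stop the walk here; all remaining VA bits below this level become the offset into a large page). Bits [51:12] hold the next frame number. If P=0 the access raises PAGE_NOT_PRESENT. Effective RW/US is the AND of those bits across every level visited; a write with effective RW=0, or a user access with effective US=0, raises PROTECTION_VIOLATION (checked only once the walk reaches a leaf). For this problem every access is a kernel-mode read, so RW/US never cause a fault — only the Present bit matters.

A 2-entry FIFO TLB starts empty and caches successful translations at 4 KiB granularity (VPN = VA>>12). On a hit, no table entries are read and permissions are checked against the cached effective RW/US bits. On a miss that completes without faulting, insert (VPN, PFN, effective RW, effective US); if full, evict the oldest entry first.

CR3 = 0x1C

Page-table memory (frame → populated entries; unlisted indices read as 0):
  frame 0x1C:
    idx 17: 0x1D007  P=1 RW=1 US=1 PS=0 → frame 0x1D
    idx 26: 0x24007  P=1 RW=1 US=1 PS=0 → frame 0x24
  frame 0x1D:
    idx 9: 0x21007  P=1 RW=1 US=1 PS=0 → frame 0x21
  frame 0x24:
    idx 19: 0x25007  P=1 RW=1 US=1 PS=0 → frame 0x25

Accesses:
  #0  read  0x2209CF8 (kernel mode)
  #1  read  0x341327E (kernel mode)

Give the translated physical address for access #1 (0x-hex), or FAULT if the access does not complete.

Walk each access:
#0 VA=0x2209CF8 (r,kernel):
  [0] read 0x1C idx=17: raw=0x1D007 flags P=1 W=1 U=1 S=0
  [1] read 0x1D idx=9: raw=0x21007 flags P=1 W=1 U=1 S=0
  ✓ 0x21CF8  — 2 lookups
#1 VA=0x341327E (r,kernel):
  [0] read 0x1C idx=26: raw=0x24007 flags P=1 W=1 U=1 S=0
  [1] read 0x24 idx=19: raw=0x25007 flags P=1 W=1 U=1 S=0
  ✓ 0x2527E  — 2 lookups

Access #1 PA: 0x2527E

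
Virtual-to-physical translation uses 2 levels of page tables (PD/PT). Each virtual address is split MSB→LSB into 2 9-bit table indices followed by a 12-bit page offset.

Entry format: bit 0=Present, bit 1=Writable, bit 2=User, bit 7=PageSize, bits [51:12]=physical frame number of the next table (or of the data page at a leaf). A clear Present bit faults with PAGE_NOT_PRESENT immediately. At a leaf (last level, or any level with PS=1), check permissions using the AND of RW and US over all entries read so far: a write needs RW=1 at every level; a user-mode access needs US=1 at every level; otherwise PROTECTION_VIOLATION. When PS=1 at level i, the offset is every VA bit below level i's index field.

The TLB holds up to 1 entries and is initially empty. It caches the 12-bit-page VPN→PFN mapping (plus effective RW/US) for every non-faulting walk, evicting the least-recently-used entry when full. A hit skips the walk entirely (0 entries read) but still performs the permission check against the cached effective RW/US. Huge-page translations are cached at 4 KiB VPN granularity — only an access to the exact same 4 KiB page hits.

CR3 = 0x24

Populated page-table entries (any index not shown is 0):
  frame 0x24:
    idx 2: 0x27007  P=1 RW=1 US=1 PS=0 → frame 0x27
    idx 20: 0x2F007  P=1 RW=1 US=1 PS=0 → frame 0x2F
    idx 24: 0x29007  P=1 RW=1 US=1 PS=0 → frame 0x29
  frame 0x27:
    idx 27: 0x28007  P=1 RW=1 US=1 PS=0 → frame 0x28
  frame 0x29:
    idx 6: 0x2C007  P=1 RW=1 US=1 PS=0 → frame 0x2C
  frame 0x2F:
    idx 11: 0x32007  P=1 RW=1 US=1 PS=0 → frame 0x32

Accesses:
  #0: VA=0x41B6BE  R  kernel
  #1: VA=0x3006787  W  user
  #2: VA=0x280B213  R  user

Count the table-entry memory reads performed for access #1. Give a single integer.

Per-access translation:
#0 VA=0x41B6BE (r,kernel):
  L0 @0x24[2] → 0x27007  P=1,RW=1,US=1,PS=0
  L1 @0x27[27] → 0x28007  P=1,RW=1,US=1,PS=0
  ⇒ phys 0x286BE  [2 reads]
#1 VA=0x3006787 (w,user):
  L0 @0x24[24] → 0x29007  P=1,RW=1,US=1,PS=0
  L1 @0x29[6] → 0x2C007  P=1,RW=1,US=1,PS=0
  ⇒ phys 0x2C787  [2 reads]
#2 VA=0x280B213 (r,user):
  L0 @0x24[20] → 0x2F007  P=1,RW=1,US=1,PS=0
  L1 @0x2F[11] → 0x32007  P=1,RW=1,US=1,PS=0
  ⇒ phys 0x32213  [2 reads]

Entries read for #1: 2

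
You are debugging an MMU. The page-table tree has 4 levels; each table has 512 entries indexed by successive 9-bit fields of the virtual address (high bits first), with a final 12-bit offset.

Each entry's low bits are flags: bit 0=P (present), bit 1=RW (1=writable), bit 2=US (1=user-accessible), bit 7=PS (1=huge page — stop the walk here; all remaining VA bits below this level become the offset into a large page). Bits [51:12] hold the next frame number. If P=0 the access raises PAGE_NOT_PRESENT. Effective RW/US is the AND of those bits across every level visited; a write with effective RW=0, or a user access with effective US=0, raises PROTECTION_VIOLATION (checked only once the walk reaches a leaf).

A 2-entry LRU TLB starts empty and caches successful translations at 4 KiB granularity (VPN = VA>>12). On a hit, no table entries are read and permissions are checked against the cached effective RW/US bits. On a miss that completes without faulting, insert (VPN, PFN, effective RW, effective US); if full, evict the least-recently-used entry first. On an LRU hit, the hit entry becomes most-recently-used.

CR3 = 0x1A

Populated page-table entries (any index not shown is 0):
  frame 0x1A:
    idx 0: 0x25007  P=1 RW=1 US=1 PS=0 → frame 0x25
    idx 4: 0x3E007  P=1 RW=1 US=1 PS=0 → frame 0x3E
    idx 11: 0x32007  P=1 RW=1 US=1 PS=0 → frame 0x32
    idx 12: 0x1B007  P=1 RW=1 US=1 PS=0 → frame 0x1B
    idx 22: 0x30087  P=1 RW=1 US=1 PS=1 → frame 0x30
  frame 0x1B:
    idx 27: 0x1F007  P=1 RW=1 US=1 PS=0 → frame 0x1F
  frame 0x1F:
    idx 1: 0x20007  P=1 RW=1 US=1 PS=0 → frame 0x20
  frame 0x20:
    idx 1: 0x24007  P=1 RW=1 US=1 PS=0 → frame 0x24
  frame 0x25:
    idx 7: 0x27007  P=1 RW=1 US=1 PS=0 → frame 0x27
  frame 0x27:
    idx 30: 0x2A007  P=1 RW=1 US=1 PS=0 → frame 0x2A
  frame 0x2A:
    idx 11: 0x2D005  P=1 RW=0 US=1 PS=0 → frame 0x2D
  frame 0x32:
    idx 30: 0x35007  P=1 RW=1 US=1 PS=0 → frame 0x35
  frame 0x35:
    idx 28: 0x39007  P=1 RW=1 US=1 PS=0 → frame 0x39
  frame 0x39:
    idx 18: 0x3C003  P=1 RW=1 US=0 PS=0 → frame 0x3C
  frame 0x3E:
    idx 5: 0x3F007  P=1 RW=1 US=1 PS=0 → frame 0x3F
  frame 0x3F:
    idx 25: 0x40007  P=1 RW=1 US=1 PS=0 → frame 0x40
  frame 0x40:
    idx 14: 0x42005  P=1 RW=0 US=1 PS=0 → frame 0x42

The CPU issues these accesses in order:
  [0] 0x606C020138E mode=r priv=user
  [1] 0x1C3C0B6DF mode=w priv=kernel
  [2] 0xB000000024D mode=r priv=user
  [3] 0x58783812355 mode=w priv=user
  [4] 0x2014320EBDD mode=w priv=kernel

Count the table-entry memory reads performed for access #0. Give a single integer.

Walk each access:
#0 VA=0x606C020138E (r,user):
  L0 @0x1A[12] → 0x1B007  P=1,RW=1,US=1,PS=0
  L1 @0x1B[27] → 0x1F007  P=1,RW=1,US=1,PS=0
  L2 @0x1F[1] → 0x20007  P=1,RW=1,US=1,PS=0
  L3 @0x20[1] → 0x24007  P=1,RW=1,US=1,PS=0
  → PA=0x2438E  (4 entries read)
#1 VA=0x1C3C0B6DF (w,kernel):
  L0 @0x1A[0] → 0x25007  P=1,RW=1,US=1,PS=0
  L1 @0x25[7] → 0x27007  P=1,RW=1,US=1,PS=0
  L2 @0x27[30] → 0x2A007  P=1,RW=1,US=1,PS=0
  L3 @0x2A[11] → 0x2D005  P=1,RW=0,US=1,PS=0
  ⇒ fault: PROTECTION_VIOLATION  — 4 lookups
#2 VA=0xB000000024D (r,user):
  L0 @0x1A[22] → 0x30087  P=1,RW=1,US=1,PS=1
  → PA=0x3024D (huge @L0)  (1 entries read)
#3 VA=0x58783812355 (w,user):
  L0 @0x1A[11] → 0x32007  P=1,RW=1,US=1,PS=0
  L1 @0x32[30] → 0x35007  P=1,RW=1,US=1,PS=0
  L2 @0x35[28] → 0x39007  P=1,RW=1,US=1,PS=0
  L3 @0x39[18] → 0x3C003  P=1,RW=1,US=0,PS=0
  ⇒ fault: PROTECTION_VIOLATION  — 4 lookups
#4 VA=0x2014320EBDD (w,kernel):
  L0 @0x1A[4] → 0x3E007  P=1,RW=1,US=1,PS=0
  L1 @0x3E[5] → 0x3F007  P=1,RW=1,US=1,PS=0
  L2 @0x3F[25] → 0x40007  P=1,RW=1,US=1,PS=0
  L3 @0x40[14] → 0x42005  P=1,RW=0,US=1,PS=0
  ⇒ fault: PROTECTION_VIOLATION  — 4 lookups

Entries read for #0: 4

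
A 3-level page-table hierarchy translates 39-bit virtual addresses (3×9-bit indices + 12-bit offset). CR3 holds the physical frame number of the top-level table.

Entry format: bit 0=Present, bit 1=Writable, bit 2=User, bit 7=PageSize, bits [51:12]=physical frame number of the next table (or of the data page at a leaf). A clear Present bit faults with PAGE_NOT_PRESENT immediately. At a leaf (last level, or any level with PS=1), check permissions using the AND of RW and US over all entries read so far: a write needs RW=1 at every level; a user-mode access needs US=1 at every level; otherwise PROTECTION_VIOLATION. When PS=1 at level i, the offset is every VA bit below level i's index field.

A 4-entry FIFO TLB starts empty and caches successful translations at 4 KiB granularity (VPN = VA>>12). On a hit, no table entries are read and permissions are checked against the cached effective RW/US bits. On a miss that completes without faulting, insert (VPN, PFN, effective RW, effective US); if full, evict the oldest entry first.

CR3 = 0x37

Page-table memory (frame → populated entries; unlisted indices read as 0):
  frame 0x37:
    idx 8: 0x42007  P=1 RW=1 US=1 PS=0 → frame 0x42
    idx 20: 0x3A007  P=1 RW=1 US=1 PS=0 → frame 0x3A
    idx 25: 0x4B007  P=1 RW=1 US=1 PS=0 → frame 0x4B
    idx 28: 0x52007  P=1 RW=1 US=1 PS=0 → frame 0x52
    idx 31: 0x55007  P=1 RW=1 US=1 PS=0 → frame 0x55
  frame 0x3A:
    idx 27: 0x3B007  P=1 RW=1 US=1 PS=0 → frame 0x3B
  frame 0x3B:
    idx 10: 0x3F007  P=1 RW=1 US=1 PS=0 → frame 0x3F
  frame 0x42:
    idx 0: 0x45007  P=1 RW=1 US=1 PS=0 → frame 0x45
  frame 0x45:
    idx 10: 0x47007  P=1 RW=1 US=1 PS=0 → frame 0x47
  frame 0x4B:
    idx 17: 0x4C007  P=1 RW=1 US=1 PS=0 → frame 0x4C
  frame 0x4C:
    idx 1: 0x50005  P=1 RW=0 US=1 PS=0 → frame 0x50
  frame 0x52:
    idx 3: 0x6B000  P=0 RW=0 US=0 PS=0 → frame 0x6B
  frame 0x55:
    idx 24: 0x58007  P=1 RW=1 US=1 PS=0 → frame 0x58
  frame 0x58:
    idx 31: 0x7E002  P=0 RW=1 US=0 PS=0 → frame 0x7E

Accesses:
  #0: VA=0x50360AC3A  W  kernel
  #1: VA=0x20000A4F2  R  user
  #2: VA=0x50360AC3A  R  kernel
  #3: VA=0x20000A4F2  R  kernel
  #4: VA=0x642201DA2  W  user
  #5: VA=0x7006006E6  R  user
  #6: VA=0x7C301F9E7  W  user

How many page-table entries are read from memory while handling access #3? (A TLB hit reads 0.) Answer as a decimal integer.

Trace:
#0 VA=0x50360AC3A (w,kernel):
  L0: frame=0x37 idx=20 entry=0x3A007 [P=1 RW=1 US=1 PS=0]
  L1: frame=0x3A idx=27 entry=0x3B007 [P=1 RW=1 US=1 PS=0]
  L2: frame=0x3B idx=10 entry=0x3F007 [P=1 RW=1 US=1 PS=0]
  ✓ 0x3FC3A  — 3 lookups
#1 VA=0x20000A4F2 (r,user):
  L0: frame=0x37 idx=8 entry=0x42007 [P=1 RW=1 US=1 PS=0]
  L1: frame=0x42 idx=0 entry=0x45007 [P=1 RW=1 US=1 PS=0]
  L2: frame=0x45 idx=10 entry=0x47007 [P=1 RW=1 US=1 PS=0]
  ✓ 0x474F2  — 3 lookups
#2 VA=0x50360AC3A (r,kernel):
  TLB hit vpn=0x50360A → PA=0x3FC3A
#3 VA=0x20000A4F2 (r,kernel):
  TLB hit vpn=0x20000A → PA=0x474F2
#4 VA=0x642201DA2 (w,user):
  L0: frame=0x37 idx=25 entry=0x4B007 [P=1 RW=1 US=1 PS=0]
  L1: frame=0x4B idx=17 entry=0x4C007 [P=1 RW=1 US=1 PS=0]
  L2: frame=0x4C idx=1 entry=0x50005 [P=1 RW=0 US=1 PS=0]
  ⇒ fault: PROTECTION_VIOLATION  — 3 lookups
#5 VA=0x7006006E6 (r,user):
  L0: frame=0x37 idx=28 entry=0x52007 [P=1 RW=1 US=1 PS=0]
  L1: frame=0x52 idx=3 entry=0x6B000 [P=0 RW=0 US=0 PS=0]
  ⇒ fault: PAGE_NOT_PRESENT  — 2 lookups
#6 VA=0x7C301F9E7 (w,user):
  L0: frame=0x37 idx=31 entry=0x55007 [P=1 RW=1 US=1 PS=0]
  L1: frame=0x55 idx=24 entry=0x58007 [P=1 RW=1 US=1 PS=0]
  L2: frame=0x58 idx=31 entry=0x7E002 [P=0 RW=1 US=0 PS=0]
  ⇒ fault: PAGE_NOT_PRESENT  — 3 lookups

Entries read for #3: 0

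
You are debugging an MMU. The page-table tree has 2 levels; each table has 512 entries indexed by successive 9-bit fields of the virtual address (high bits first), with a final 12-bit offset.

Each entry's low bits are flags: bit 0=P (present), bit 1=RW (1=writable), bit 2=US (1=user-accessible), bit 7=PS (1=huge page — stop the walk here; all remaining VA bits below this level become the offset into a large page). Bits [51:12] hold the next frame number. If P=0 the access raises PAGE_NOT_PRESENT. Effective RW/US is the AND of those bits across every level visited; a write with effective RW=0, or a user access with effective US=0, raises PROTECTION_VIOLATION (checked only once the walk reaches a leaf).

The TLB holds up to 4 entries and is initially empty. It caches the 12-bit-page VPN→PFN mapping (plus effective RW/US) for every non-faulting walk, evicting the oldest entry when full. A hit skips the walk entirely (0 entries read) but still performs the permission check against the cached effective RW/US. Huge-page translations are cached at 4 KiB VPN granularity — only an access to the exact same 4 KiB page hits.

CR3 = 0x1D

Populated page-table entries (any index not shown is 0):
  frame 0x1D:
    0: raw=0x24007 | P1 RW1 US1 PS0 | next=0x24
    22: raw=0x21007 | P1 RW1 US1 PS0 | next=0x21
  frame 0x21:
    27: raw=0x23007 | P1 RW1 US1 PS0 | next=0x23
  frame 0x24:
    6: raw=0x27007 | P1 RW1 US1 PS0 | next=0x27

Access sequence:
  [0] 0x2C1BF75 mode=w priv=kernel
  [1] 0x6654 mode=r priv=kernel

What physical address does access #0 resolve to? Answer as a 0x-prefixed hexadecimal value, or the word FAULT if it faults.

Walk each access:
#0 VA=0x2C1BF75 (w,kernel):
  L0: frame=0x1D idx=22 entry=0x21007 [P=1 RW=1 US=1 PS=0]
  L1: frame=0x21 idx=27 entry=0x23007 [P=1 RW=1 US=1 PS=0]
  ✓ 0x23F75  — 2 lookups
#1 VA=0x6654 (r,kernel):
  L0: frame=0x1D idx=0 entry=0x24007 [P=1 RW=1 US=1 PS=0]
  L1: frame=0x24 idx=6 entry=0x27007 [P=1 RW=1 US=1 PS=0]
  ✓ 0x27654  — 2 lookups

Access #0 PA: 0x23F75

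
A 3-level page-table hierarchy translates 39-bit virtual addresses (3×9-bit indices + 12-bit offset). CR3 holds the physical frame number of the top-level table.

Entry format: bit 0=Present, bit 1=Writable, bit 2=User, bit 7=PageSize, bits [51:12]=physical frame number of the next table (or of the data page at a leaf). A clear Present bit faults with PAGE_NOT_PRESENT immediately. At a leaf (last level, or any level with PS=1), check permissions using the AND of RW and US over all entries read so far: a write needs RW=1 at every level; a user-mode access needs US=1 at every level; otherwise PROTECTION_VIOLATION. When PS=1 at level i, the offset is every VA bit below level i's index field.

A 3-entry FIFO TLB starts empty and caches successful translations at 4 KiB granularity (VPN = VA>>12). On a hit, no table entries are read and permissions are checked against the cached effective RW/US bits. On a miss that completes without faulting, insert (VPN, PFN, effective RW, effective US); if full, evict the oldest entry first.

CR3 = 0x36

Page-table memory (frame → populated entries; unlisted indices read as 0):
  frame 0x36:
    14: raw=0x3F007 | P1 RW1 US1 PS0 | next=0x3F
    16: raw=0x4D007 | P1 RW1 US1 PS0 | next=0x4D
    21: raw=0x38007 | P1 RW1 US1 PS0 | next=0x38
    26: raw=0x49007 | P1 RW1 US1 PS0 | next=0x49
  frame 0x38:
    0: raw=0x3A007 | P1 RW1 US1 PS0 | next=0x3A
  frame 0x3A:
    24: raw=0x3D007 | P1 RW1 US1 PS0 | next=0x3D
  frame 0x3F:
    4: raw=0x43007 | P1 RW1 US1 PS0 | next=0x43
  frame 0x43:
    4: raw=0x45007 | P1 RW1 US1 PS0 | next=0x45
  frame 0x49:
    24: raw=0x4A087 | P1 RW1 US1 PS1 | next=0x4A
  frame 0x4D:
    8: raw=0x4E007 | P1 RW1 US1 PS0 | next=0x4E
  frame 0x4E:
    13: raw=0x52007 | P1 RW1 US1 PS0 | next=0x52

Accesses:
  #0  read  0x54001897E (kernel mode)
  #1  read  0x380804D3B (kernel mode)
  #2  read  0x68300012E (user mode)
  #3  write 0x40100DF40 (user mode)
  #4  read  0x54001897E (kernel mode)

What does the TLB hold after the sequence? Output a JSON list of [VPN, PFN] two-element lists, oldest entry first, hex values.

Walk each access:
#0 VA=0x54001897E (r,kernel):
  lvl0: tbl 0x36, slot 21 ⇒ 0x38007 (P1/RW1/US1/PS0)
  lvl1: tbl 0x38, slot 0 ⇒ 0x3A007 (P1/RW1/US1/PS0)
  lvl2: tbl 0x3A, slot 24 ⇒ 0x3D007 (P1/RW1/US1/PS0)
  ⇒ phys 0x3D97E  [3 reads]
#1 VA=0x380804D3B (r,kernel):
  lvl0: tbl 0x36, slot 14 ⇒ 0x3F007 (P1/RW1/US1/PS0)
  lvl1: tbl 0x3F, slot 4 ⇒ 0x43007 (P1/RW1/US1/PS0)
  lvl2: tbl 0x43, slot 4 ⇒ 0x45007 (P1/RW1/US1/PS0)
  ⇒ phys 0x45D3B  [3 reads]
#2 VA=0x68300012E (r,user):
  lvl0: tbl 0x36, slot 26 ⇒ 0x49007 (P1/RW1/US1/PS0)
  lvl1: tbl 0x49, slot 24 ⇒ 0x4A087 (P1/RW1/US1/PS1)
  ⇒ phys 0x4A12E (huge @L1)  [2 reads]
#3 VA=0x40100DF40 (w,user):
  lvl0: tbl 0x36, slot 16 ⇒ 0x4D007 (P1/RW1/US1/PS0)
  lvl1: tbl 0x4D, slot 8 ⇒ 0x4E007 (P1/RW1/US1/PS0)
  lvl2: tbl 0x4E, slot 13 ⇒ 0x52007 (P1/RW1/US1/PS0)
  ⇒ phys 0x52F40  [3 reads]
#4 VA=0x54001897E (r,kernel):
  lvl0: tbl 0x36, slot 21 ⇒ 0x38007 (P1/RW1/US1/PS0)
  lvl1: tbl 0x38, slot 0 ⇒ 0x3A007 (P1/RW1/US1/PS0)
  lvl2: tbl 0x3A, slot 24 ⇒ 0x3D007 (P1/RW1/US1/PS0)
  ⇒ phys 0x3D97E  [3 reads]

TLB: [["0x683000", "0x4A"], ["0x40100D", "0x52"], ["0x540018", "0x3D"]]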